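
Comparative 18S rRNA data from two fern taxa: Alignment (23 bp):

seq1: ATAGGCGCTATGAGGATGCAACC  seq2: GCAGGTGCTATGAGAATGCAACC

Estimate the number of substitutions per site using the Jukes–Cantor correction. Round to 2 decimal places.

0.20

The sequences differ at 4 of 23 sites (1, 2, 6, 15), so p = 4/23 ≈ 0.173913.
d = −(3/4) ln(1 − 4p/3) = −0.75 ln(1 − 0.231884) = −0.75 ln(0.768116)
  = −0.75 × (-0.263815) = 0.197861 substitutions/site.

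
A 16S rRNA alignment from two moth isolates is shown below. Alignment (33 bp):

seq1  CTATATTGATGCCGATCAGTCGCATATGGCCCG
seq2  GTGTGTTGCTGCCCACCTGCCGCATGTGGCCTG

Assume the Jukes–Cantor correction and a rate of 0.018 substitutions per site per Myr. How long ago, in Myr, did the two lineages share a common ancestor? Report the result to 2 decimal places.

The sequences differ at 10 of 33 sites (1, 3, 5, 9, 14, 16, 18, 20, 26, 32), so p = 10/33 ≈ 0.30303.
d = −(3/4) ln(1 − 4p/3) = −0.75 ln(1 − 0.40404) = −0.75 ln(0.59596)
  = −0.75 × (-0.517582) = 0.388187 substitutions/site.
Under a molecular clock d = 2μt, so t = d/(2μ) = 0.388187 / (2 × 0.018) = 10.78 Myr.

10.78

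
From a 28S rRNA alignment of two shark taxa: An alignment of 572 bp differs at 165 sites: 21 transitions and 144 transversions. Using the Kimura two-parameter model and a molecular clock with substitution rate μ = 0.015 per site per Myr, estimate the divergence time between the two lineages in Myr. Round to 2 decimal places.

P = 21/572 ≈ 0.036713 and Q = 144/572 ≈ 0.251748.
Under the Kimura two-parameter model, d = −½ ln(1 − 2P − Q) − ¼ ln(1 − 2Q).
1 − 2P − Q = 0.674826, giving −½ ln(0.674826) = 0.196650.
1 − 2Q = 0.496504, giving −¼ ln(0.496504) = 0.175041.
d = 0.196650 + 0.175041 = 0.371691.
Under a molecular clock d = 2μt, so t = d/(2μ) = 0.371691 / (2 × 0.015) = 12.39 Myr.

12.39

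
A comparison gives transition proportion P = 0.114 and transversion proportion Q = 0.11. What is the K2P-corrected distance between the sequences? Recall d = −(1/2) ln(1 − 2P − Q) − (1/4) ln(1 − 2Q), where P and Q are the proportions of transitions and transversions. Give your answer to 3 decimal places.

0.268

Under the Kimura two-parameter model, d = −½ ln(1 − 2P − Q) − ¼ ln(1 − 2Q).
1 − 2P − Q = 0.662, giving −½ ln(0.662) = 0.206245.
1 − 2Q = 0.78, giving −¼ ln(0.78) = 0.062115.
d = 0.206245 + 0.062115 = 0.268360.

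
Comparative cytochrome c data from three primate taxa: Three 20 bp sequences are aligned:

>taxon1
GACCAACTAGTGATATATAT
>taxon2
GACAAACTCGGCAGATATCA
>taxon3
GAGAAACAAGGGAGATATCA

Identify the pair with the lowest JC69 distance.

taxon2 and taxon3

taxon1–taxon2: 7/20 differ, p = 0.350, d = 0.471.
taxon1–taxon3: 7/20 differ, p = 0.350, d = 0.471.
taxon2–taxon3: 4/20 differ, p = 0.200, d = 0.233.
The smallest distance is between taxon2 and taxon3.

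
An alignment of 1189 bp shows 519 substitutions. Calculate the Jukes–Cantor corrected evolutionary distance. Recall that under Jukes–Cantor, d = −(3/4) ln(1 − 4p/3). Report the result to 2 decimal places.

0.65

p = 519/1189 ≈ 0.436501.
d = −(3/4) ln(1 − 4p/3) = −0.75 ln(1 − 0.582001) = −0.75 ln(0.417999)
  = −0.75 × (-0.872276) = 0.654207 substitutions/site.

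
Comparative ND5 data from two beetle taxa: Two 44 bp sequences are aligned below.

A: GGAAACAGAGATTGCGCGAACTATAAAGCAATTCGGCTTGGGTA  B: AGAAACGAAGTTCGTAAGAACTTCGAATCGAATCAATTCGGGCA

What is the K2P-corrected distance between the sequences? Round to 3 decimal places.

Of 44 sites, 14 differences are transitions and 5 are transversions, so P = 14/44 ≈ 0.318182 and Q = 5/44 ≈ 0.113636.
Under the Kimura two-parameter model, d = −½ ln(1 − 2P − Q) − ¼ ln(1 − 2Q).
1 − 2P − Q = 0.25, giving −½ ln(0.25) = 0.693147.
1 − 2Q = 0.772728, giving −¼ ln(0.772728) = 0.064457.
d = 0.693147 + 0.064457 = 0.757604.

0.758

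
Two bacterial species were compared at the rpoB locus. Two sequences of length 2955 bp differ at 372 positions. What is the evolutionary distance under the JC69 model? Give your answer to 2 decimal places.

0.14

p = 372/2955 ≈ 0.125888.
d = −(3/4) ln(1 − 4p/3) = −0.75 ln(1 − 0.167851) = −0.75 ln(0.832149)
  = −0.75 × (-0.183744) = 0.137808 substitutions/site.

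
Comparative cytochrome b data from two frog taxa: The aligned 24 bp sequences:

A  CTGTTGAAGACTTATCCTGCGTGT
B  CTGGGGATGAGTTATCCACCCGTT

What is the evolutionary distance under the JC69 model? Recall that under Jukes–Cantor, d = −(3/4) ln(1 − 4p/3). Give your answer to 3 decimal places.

The sequences differ at 9 of 24 sites (4, 5, 8, 11, 18, 19, 21, 22, 23), so p = 9/24 = 0.375.
d = −(3/4) ln(1 − 4p/3) = −0.75 ln(1 − 0.5) = −0.75 ln(0.5)
  = −0.75 × (-0.693147) = 0.519860 substitutions/site.

0.520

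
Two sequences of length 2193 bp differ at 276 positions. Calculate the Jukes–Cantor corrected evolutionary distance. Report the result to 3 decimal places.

p = 276/2193 ≈ 0.125855.
d = −(3/4) ln(1 − 4p/3) = −0.75 ln(1 − 0.167807) = −0.75 ln(0.832193)
  = −0.75 × (-0.183691) = 0.137768 substitutions/site.

0.138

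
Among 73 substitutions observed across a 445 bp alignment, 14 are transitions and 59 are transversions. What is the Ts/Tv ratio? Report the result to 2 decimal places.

0.24

R = 14/59 = 0.237288… ≈ 0.24 (to 2 d.p.).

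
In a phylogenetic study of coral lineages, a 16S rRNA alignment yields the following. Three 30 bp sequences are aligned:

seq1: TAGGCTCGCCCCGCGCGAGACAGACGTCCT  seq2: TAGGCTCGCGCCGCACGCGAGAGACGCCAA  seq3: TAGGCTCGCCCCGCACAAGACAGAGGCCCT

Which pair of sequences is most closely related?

seq1–seq2: 7/30 differ, p = 0.233, d = 0.280.
seq1–seq3: 4/30 differ, p = 0.133, d = 0.147.
seq2–seq3: 7/30 differ, p = 0.233, d = 0.280.
The smallest distance is between seq1 and seq3.

seq1 and seq3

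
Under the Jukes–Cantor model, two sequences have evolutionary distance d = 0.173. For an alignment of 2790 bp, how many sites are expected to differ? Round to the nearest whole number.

431

Invert JC69: p = (3/4)(1 − e^(−4d/3)) = 0.75 × (1 − e^(-0.230667)) = 0.75 × (1 − 0.794004) = 0.154497.
Expected differing sites = pL ≈ 0.154497 × 2790 = 431.04663 ≈ 431.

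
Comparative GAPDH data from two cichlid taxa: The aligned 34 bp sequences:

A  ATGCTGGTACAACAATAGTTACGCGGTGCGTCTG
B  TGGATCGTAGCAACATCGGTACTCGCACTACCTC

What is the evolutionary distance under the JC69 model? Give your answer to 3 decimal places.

The sequences differ at 18 of 34 sites, so p = 18/34 ≈ 0.529412.
d = −(3/4) ln(1 − 4p/3) = −0.75 ln(1 − 0.705883) = −0.75 ln(0.294117)
  = −0.75 × (-1.223778) = 0.917834 substitutions/site.

0.918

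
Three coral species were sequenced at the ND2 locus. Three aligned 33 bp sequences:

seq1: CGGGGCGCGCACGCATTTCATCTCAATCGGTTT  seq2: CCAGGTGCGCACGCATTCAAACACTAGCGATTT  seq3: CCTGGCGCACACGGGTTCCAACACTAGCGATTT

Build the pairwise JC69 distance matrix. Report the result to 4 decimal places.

seq1–seq2: 10/33 sites differ → p ≈ 0.30303, d = −0.75 ln(1 − 0.40404) = 0.388186 ≈ 0.3882.
seq1–seq3: 11/33 sites differ → p ≈ 0.333333, d = −0.75 ln(1 − 0.444444) = 0.440839 ≈ 0.4408.
seq2–seq3: 6/33 sites differ → p ≈ 0.181818, d = −0.75 ln(1 − 0.242424) = 0.208224 ≈ 0.2082.

d(seq1,seq2) = 0.3882, d(seq1,seq3) = 0.4408, d(seq2,seq3) = 0.2082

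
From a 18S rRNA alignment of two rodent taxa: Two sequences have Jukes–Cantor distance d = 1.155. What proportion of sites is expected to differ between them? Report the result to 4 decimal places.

p = (3/4)(1 − e^(−4d/3)) = 0.75 × (1 − e^(-1.54)) = 0.75 × (1 − 0.214381) = 0.589214.

0.5892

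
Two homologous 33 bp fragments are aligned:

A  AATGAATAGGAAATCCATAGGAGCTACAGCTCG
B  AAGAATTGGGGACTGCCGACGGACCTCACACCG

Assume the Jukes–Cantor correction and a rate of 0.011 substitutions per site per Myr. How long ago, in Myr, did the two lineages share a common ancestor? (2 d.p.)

The sequences differ at 17 of 33 sites, so p = 17/33 ≈ 0.515152.
d = −(3/4) ln(1 − 4p/3) = −0.75 ln(1 − 0.686869) = −0.75 ln(0.313131)
  = −0.75 × (-1.161134) = 0.870851 substitutions/site.
Under a molecular clock d = 2μt, so t = d/(2μ) = 0.870851 / (2 × 0.011) = 39.58 Myr.

39.58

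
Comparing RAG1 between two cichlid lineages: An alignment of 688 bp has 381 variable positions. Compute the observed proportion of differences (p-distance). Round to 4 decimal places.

p = 381/688 = 0.553779… ≈ 0.5538 (to 4 d.p.).

0.5538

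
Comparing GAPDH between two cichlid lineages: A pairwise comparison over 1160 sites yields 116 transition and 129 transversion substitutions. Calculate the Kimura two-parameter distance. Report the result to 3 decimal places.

P = 116/1160 = 0.1 and Q = 129/1160 ≈ 0.111207.
Under the Kimura two-parameter model, d = −½ ln(1 − 2P − Q) − ¼ ln(1 − 2Q).
1 − 2P − Q = 0.688793, giving −½ ln(0.688793) = 0.186407.
1 − 2Q = 0.777586, giving −¼ ln(0.777586) = 0.062890.
d = 0.186407 + 0.062890 = 0.249297.

0.249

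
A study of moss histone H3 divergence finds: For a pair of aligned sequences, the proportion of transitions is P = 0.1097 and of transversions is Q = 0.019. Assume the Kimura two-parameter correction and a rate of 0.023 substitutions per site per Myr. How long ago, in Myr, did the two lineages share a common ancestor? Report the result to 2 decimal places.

Under the Kimura two-parameter model, d = −½ ln(1 − 2P − Q) − ¼ ln(1 − 2Q).
1 − 2P − Q = 0.7616, giving −½ ln(0.7616) = 0.136167.
1 − 2Q = 0.962, giving −¼ ln(0.962) = 0.009685.
d = 0.136167 + 0.009685 = 0.145852.
Under a molecular clock d = 2μt, so t = d/(2μ) = 0.145852 / (2 × 0.023) = 3.17 Myr.

3.17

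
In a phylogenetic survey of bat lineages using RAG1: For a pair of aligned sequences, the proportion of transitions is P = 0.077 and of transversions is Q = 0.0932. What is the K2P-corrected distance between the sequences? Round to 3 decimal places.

Under the Kimura two-parameter model, d = −½ ln(1 − 2P − Q) − ¼ ln(1 − 2Q).
1 − 2P − Q = 0.7528, giving −½ ln(0.7528) = 0.141978.
1 − 2Q = 0.8136, giving −¼ ln(0.8136) = 0.051572.
d = 0.141978 + 0.051572 = 0.193550.

0.194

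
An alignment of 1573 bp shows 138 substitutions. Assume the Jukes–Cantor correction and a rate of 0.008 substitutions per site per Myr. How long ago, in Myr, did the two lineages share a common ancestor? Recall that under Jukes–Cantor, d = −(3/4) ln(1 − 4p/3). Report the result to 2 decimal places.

5.83

p = 138/1573 ≈ 0.08773.
d = −(3/4) ln(1 − 4p/3) = −0.75 ln(1 − 0.116973) = −0.75 ln(0.883027)
  = −0.75 × (-0.124400) = 0.093300 substitutions/site.
Under a molecular clock d = 2μt, so t = d/(2μ) = 0.093300 / (2 × 0.008) = 5.83 Myr.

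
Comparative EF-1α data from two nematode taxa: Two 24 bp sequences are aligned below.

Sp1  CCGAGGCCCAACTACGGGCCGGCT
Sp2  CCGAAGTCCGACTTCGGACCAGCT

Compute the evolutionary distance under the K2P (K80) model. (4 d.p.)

0.3283

Of 24 sites, 5 differences are transitions and 1 are transversions, so P = 5/24 ≈ 0.208333 and Q = 1/24 ≈ 0.041667.
Under the Kimura two-parameter model, d = −½ ln(1 − 2P − Q) − ¼ ln(1 − 2Q).
1 − 2P − Q = 0.541667, giving −½ ln(0.541667) = 0.306552.
1 − 2Q = 0.916666, giving −¼ ln(0.916666) = 0.021753.
d = 0.306552 + 0.021753 = 0.328305.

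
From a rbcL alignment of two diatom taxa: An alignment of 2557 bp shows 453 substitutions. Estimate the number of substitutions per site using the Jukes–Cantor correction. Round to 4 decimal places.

p = 453/2557 ≈ 0.177161.
d = −(3/4) ln(1 − 4p/3) = −0.75 ln(1 − 0.236215) = −0.75 ln(0.763785)
  = −0.75 × (-0.269469) = 0.202102 substitutions/site.

0.2021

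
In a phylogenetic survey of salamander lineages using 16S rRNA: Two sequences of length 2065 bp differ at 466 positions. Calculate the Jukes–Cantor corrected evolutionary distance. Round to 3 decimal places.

0.268

p = 466/2065 ≈ 0.225666.
d = −(3/4) ln(1 − 4p/3) = −0.75 ln(1 − 0.300888) = −0.75 ln(0.699112)
  = −0.75 × (-0.357944) = 0.268458 substitutions/site.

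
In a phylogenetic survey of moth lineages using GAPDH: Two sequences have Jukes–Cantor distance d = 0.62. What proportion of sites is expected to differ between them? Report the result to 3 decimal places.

0.422

p = (3/4)(1 − e^(−4d/3)) = 0.75 × (1 − e^(-0.826667)) = 0.75 × (1 − 0.437505) = 0.421871.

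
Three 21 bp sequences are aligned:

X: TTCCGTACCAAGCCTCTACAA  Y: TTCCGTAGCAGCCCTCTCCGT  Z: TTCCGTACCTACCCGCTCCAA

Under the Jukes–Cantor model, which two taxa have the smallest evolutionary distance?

X and Z

X–Y: 6/21 differ, p = 0.286, d = 0.360.
X–Z: 4/21 differ, p = 0.190, d = 0.220.
Y–Z: 6/21 differ, p = 0.286, d = 0.360.
The smallest distance is between X and Z.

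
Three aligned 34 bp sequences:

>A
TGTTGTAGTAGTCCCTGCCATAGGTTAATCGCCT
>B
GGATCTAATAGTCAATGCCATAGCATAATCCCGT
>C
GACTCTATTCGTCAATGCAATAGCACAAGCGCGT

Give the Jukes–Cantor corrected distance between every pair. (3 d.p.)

A–B: 10/34 sites differ → p ≈ 0.294118, d = −0.75 ln(1 − 0.392157) = 0.373379 ≈ 0.373.
A–C: 14/34 sites differ → p ≈ 0.411765, d = −0.75 ln(1 − 0.54902) = 0.597249 ≈ 0.597.
B–C: 8/34 sites differ → p ≈ 0.235294, d = −0.75 ln(1 − 0.313725) = 0.282358 ≈ 0.282.

d(A,B) = 0.373, d(A,C) = 0.597, d(B,C) = 0.282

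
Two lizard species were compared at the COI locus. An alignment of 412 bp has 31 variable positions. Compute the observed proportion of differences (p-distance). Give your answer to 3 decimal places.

p = 31/412 = 0.075242… ≈ 0.075 (to 3 d.p.).

0.075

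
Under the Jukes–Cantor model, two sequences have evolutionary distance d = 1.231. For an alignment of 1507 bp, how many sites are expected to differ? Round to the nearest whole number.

Invert JC69: p = (3/4)(1 − e^(−4d/3)) = 0.75 × (1 − e^(-1.641333)) = 0.75 × (1 − 0.193722) = 0.604709.
Expected differing sites = pL ≈ 0.604709 × 1507 = 911.296463 ≈ 911.

911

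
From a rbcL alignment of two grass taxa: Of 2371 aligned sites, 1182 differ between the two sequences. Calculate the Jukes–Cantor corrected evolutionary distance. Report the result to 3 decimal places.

0.820

p = 1182/2371 ≈ 0.498524.
d = −(3/4) ln(1 − 4p/3) = −0.75 ln(1 − 0.664699) = −0.75 ln(0.335301)
  = −0.75 × (-1.092727) = 0.819545 substitutions/site.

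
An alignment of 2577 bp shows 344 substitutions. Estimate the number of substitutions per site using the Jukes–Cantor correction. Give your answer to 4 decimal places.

0.1470

p = 344/2577 ≈ 0.133489.
d = −(3/4) ln(1 − 4p/3) = −0.75 ln(1 − 0.177985) = −0.75 ln(0.822015)
  = −0.75 × (-0.195997) = 0.146998 substitutions/site.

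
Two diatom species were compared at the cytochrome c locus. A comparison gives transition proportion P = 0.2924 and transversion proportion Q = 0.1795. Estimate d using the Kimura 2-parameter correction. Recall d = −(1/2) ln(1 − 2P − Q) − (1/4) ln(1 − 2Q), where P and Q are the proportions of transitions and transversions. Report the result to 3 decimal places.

0.834

Under the Kimura two-parameter model, d = −½ ln(1 − 2P − Q) − ¼ ln(1 − 2Q).
1 − 2P − Q = 0.2357, giving −½ ln(0.2357) = 0.722598.
1 − 2Q = 0.641, giving −¼ ln(0.641) = 0.111181.
d = 0.722598 + 0.111181 = 0.833779.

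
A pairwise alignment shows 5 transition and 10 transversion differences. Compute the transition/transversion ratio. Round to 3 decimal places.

0.500

R = 5/10 = 0.500.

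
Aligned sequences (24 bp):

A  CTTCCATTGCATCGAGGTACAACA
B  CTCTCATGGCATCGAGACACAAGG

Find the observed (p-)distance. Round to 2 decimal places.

The sequences differ at 7 of 24 positions (sites 3, 4, 8, 17, 18, 23, 24).
p = 7/24 = 0.291666… ≈ 0.29 (to 2 d.p.).

0.29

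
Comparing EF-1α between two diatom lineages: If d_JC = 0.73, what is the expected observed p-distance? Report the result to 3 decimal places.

p = (3/4)(1 − e^(−4d/3)) = 0.75 × (1 − e^(-0.973333)) = 0.75 × (1 − 0.377822) = 0.466634.

0.467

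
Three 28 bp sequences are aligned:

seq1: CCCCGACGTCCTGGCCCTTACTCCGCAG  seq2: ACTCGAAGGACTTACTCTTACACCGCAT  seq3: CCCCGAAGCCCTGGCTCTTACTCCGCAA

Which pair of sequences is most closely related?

seq1 and seq3

seq1–seq2: 10/28 differ, p = 0.357, d = 0.485.
seq1–seq3: 4/28 differ, p = 0.143, d = 0.158.
seq2–seq3: 8/28 differ, p = 0.286, d = 0.360.
The smallest distance is between seq1 and seq3.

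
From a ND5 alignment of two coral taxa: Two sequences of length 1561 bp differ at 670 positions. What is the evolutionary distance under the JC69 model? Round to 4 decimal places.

0.6370

p = 670/1561 ≈ 0.429212.
d = −(3/4) ln(1 − 4p/3) = −0.75 ln(1 − 0.572283) = −0.75 ln(0.427717)
  = −0.75 × (-0.849294) = 0.636971 substitutions/site.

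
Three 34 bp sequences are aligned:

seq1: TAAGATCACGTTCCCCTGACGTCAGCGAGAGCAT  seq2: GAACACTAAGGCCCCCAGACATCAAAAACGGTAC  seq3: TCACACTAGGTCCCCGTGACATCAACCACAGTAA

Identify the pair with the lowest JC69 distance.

seq2 and seq3

seq1–seq2: 16/34 differ, p = 0.471, d = 0.741.
seq1–seq3: 13/34 differ, p = 0.382, d = 0.535.
seq2–seq3: 10/34 differ, p = 0.294, d = 0.373.
The smallest distance is between seq2 and seq3.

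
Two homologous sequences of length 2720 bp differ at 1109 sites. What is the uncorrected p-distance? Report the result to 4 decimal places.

p = 1109/2720 = 0.407720… ≈ 0.4077 (to 4 d.p.).

0.4077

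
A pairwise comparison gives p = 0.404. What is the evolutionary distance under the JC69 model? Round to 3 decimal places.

d = −(3/4) ln(1 − 4p/3) = −0.75 ln(1 − 0.538667) = −0.75 ln(0.461333)
  = −0.75 × (-0.773635) = 0.580226 substitutions/site.

0.580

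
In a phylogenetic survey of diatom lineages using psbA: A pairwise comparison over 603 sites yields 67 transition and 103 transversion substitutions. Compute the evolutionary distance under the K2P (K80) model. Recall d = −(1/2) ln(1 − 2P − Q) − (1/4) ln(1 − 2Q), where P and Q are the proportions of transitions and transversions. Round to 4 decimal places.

P = 67/603 ≈ 0.111111 and Q = 103/603 ≈ 0.170813.
Under the Kimura two-parameter model, d = −½ ln(1 − 2P − Q) − ¼ ln(1 − 2Q).
1 − 2P − Q = 0.606965, giving −½ ln(0.606965) = 0.249642.
1 − 2Q = 0.658374, giving −¼ ln(0.658374) = 0.104496.
d = 0.249642 + 0.104496 = 0.354138.

0.3541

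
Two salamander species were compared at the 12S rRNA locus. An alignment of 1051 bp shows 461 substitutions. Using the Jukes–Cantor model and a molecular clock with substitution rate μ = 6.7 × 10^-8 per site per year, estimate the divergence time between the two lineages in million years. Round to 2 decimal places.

4.92

p = 461/1051 ≈ 0.43863.
d = −(3/4) ln(1 − 4p/3) = −0.75 ln(1 − 0.58484) = −0.75 ln(0.41516)
  = −0.75 × (-0.879091) = 0.659318 substitutions/site.
Under a molecular clock d = 2μt, so t = d/(2μ) = 0.659318 / (2 × 6.7 × 10^-8) = 4.92 million years.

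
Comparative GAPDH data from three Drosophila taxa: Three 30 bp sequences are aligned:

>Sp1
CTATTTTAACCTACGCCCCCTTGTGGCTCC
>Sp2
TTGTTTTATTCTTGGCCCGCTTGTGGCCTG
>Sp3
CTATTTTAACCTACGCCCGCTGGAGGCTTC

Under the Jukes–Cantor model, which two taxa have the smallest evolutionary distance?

Sp1 and Sp3

Sp1–Sp2: 10/30 differ, p = 0.333, d = 0.441.
Sp1–Sp3: 4/30 differ, p = 0.133, d = 0.147.
Sp2–Sp3: 10/30 differ, p = 0.333, d = 0.441.
The smallest distance is between Sp1 and Sp3.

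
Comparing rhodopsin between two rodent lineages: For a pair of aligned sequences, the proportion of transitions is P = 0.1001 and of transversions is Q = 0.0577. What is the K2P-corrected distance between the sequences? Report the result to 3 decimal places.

Under the Kimura two-parameter model, d = −½ ln(1 − 2P − Q) − ¼ ln(1 − 2Q).
1 − 2P − Q = 0.7421, giving −½ ln(0.7421) = 0.149136.
1 − 2Q = 0.8846, giving −¼ ln(0.8846) = 0.030655.
d = 0.149136 + 0.030655 = 0.179791.

0.180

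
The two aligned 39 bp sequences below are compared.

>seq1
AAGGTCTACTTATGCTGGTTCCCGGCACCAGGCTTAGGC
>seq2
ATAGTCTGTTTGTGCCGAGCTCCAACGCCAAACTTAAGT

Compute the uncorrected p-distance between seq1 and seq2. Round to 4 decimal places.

The sequences differ at 17 of 39 positions.
p = 17/39 = 0.435897… ≈ 0.4359 (to 4 d.p.).

0.4359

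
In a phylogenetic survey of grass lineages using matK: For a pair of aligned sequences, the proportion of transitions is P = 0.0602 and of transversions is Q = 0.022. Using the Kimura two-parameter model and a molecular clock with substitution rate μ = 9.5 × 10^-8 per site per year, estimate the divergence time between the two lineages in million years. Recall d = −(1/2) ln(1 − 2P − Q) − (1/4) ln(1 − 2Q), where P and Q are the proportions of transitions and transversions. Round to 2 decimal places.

Under the Kimura two-parameter model, d = −½ ln(1 − 2P − Q) − ¼ ln(1 − 2Q).
1 − 2P − Q = 0.8576, giving −½ ln(0.8576) = 0.076809.
1 − 2Q = 0.956, giving −¼ ln(0.956) = 0.011249.
d = 0.076809 + 0.011249 = 0.088058.
Under a molecular clock d = 2μt, so t = d/(2μ) = 0.088058 / (2 × 9.5 × 10^-8) = 0.46 million years.

0.46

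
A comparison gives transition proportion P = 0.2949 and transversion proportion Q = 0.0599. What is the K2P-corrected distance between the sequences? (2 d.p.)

0.56

Under the Kimura two-parameter model, d = −½ ln(1 − 2P − Q) − ¼ ln(1 − 2Q).
1 − 2P − Q = 0.3503, giving −½ ln(0.3503) = 0.524483.
1 − 2Q = 0.8802, giving −¼ ln(0.8802) = 0.031902.
d = 0.524483 + 0.031902 = 0.556385.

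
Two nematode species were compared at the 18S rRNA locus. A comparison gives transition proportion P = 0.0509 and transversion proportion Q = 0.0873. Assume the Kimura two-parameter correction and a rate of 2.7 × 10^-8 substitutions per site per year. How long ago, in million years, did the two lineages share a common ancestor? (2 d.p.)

Under the Kimura two-parameter model, d = −½ ln(1 − 2P − Q) − ¼ ln(1 − 2Q).
1 − 2P − Q = 0.8109, giving −½ ln(0.8109) = 0.104805.
1 − 2Q = 0.8254, giving −¼ ln(0.8254) = 0.047972.
d = 0.104805 + 0.047972 = 0.152777.
Under a molecular clock d = 2μt, so t = d/(2μ) = 0.152777 / (2 × 2.7 × 10^-8) = 2.83 million years.

2.83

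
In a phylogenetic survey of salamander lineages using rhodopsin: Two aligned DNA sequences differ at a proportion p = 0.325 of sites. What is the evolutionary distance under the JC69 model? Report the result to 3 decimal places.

0.426

d = −(3/4) ln(1 − 4p/3) = −0.75 ln(1 − 0.433333) = −0.75 ln(0.566667)
  = −0.75 × (-0.567983) = 0.425987 substitutions/site.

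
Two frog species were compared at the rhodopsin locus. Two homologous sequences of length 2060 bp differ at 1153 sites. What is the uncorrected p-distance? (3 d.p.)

0.560

p = 1153/2060 = 0.559708… ≈ 0.560 (to 3 d.p.).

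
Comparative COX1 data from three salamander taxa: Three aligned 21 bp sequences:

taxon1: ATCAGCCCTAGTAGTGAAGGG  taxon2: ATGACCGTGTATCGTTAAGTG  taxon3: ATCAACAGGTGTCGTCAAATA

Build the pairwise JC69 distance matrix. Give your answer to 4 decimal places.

d(taxon1,taxon2) = 0.7557, d(taxon1,taxon3) = 0.7557, d(taxon2,taxon3) = 0.5319

taxon1–taxon2: 10/21 sites differ → p ≈ 0.47619, d = −0.75 ln(1 − 0.63492) = 0.755729 ≈ 0.7557.
taxon1–taxon3: 10/21 sites differ → p ≈ 0.47619, d = −0.75 ln(1 − 0.63492) = 0.755729 ≈ 0.7557.
taxon2–taxon3: 8/21 sites differ → p ≈ 0.380952, d = −0.75 ln(1 − 0.507936) = 0.531860 ≈ 0.5319.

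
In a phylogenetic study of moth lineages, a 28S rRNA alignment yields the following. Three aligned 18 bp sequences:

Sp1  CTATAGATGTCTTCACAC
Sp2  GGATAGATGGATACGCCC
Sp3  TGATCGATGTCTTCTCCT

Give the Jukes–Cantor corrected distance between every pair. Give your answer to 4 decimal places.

d(Sp1,Sp2) = 0.5482, d(Sp1,Sp3) = 0.4408, d(Sp2,Sp3) = 0.5482

Sp1–Sp2: 7/18 sites differ → p ≈ 0.388889, d = −0.75 ln(1 − 0.518519) = 0.548166 ≈ 0.5482.
Sp1–Sp3: 6/18 sites differ → p ≈ 0.333333, d = −0.75 ln(1 − 0.444444) = 0.440839 ≈ 0.4408.
Sp2–Sp3: 7/18 sites differ → p ≈ 0.388889, d = −0.75 ln(1 − 0.518519) = 0.548166 ≈ 0.5482.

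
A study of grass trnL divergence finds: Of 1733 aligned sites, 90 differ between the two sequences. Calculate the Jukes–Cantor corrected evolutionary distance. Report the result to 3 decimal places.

p = 90/1733 ≈ 0.051933.
d = −(3/4) ln(1 − 4p/3) = −0.75 ln(1 − 0.069244) = −0.75 ln(0.930756)
  = −0.75 × (-0.071758) = 0.053819 substitutions/site.

0.054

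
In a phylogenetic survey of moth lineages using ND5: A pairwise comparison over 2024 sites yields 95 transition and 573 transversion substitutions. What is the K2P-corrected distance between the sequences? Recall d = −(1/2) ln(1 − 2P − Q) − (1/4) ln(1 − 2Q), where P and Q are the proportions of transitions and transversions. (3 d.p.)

P = 95/2024 ≈ 0.046937 and Q = 573/2024 ≈ 0.283103.
Under the Kimura two-parameter model, d = −½ ln(1 − 2P − Q) − ¼ ln(1 − 2Q).
1 − 2P − Q = 0.623023, giving −½ ln(0.623023) = 0.236586.
1 − 2Q = 0.433794, giving −¼ ln(0.433794) = 0.208796.
d = 0.236586 + 0.208796 = 0.445382.

0.445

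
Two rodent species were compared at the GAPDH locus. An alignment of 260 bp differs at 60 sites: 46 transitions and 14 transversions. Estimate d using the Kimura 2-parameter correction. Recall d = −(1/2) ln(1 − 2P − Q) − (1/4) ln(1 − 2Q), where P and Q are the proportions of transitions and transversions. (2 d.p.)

0.29

P = 46/260 ≈ 0.176923 and Q = 14/260 ≈ 0.053846.
Under the Kimura two-parameter model, d = −½ ln(1 − 2P − Q) − ¼ ln(1 − 2Q).
1 − 2P − Q = 0.592308, giving −½ ln(0.592308) = 0.261864.
1 − 2Q = 0.892308, giving −¼ ln(0.892308) = 0.028486.
d = 0.261864 + 0.028486 = 0.290350.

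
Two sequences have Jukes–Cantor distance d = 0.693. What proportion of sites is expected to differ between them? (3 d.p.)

p = (3/4)(1 − e^(−4d/3)) = 0.75 × (1 − e^(-0.924)) = 0.75 × (1 − 0.396928) = 0.452304.

0.452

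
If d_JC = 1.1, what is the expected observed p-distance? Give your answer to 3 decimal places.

0.577

p = (3/4)(1 − e^(−4d/3)) = 0.75 × (1 − e^(-1.466667)) = 0.75 × (1 − 0.230693) = 0.576980.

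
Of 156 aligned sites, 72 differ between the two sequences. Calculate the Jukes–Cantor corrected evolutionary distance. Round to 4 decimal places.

0.7166

p = 72/156 ≈ 0.461538.
d = −(3/4) ln(1 − 4p/3) = −0.75 ln(1 − 0.615384) = −0.75 ln(0.384616)
  = −0.75 × (-0.955510) = 0.716633 substitutions/site.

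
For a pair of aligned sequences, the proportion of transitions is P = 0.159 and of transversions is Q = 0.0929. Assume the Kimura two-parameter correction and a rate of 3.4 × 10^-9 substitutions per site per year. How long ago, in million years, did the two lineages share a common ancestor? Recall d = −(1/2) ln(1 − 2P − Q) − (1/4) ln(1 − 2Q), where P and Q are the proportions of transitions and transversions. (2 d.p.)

46.47

Under the Kimura two-parameter model, d = −½ ln(1 − 2P − Q) − ¼ ln(1 − 2Q).
1 − 2P − Q = 0.5891, giving −½ ln(0.5891) = 0.264580.
1 − 2Q = 0.8142, giving −¼ ln(0.8142) = 0.051387.
d = 0.264580 + 0.051387 = 0.315967.
Under a molecular clock d = 2μt, so t = d/(2μ) = 0.315967 / (2 × 3.4 × 10^-9) = 46.47 million years.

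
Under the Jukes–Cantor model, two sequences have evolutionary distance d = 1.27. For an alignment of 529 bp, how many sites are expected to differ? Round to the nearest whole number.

324

Invert JC69: p = (3/4)(1 − e^(−4d/3)) = 0.75 × (1 − e^(-1.693333)) = 0.75 × (1 − 0.183906) = 0.612071.
Expected differing sites = pL ≈ 0.612071 × 529 = 323.785559 ≈ 324.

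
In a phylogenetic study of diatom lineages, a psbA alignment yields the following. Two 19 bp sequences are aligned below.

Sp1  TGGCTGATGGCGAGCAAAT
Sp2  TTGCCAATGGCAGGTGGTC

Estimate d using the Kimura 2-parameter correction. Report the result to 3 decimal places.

Of 19 sites, 8 differences are transitions and 2 are transversions, so P = 8/19 ≈ 0.421053 and Q = 2/19 ≈ 0.105263.
Under the Kimura two-parameter model, d = −½ ln(1 − 2P − Q) − ¼ ln(1 − 2Q).
1 − 2P − Q = 0.052631, giving −½ ln(0.052631) = 1.472225.
1 − 2Q = 0.789474, giving −¼ ln(0.789474) = 0.059097.
d = 1.472225 + 0.059097 = 1.531322.

1.531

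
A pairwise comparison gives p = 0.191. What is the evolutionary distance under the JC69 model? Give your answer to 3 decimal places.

0.220

d = −(3/4) ln(1 − 4p/3) = −0.75 ln(1 − 0.254667) = −0.75 ln(0.745333)
  = −0.75 × (-0.293924) = 0.220443 substitutions/site.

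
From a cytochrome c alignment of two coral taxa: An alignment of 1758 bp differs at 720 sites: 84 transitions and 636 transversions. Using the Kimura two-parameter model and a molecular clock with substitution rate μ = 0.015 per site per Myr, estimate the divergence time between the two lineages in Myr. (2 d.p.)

P = 84/1758 ≈ 0.047782 and Q = 636/1758 ≈ 0.361775.
Under the Kimura two-parameter model, d = −½ ln(1 − 2P − Q) − ¼ ln(1 − 2Q).
1 − 2P − Q = 0.542661, giving −½ ln(0.542661) = 0.305635.
1 − 2Q = 0.27645, giving −¼ ln(0.27645) = 0.321431.
d = 0.305635 + 0.321431 = 0.627066.
Under a molecular clock d = 2μt, so t = d/(2μ) = 0.627066 / (2 × 0.015) = 20.90 Myr.

20.90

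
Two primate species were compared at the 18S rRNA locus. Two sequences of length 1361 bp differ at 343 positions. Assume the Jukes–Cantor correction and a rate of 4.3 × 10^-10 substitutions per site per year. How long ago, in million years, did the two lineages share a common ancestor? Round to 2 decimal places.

p = 343/1361 ≈ 0.252021.
d = −(3/4) ln(1 − 4p/3) = −0.75 ln(1 − 0.336028) = −0.75 ln(0.663972)
  = −0.75 × (-0.409515) = 0.307136 substitutions/site.
Under a molecular clock d = 2μt, so t = d/(2μ) = 0.307136 / (2 × 4.3 × 10^-10) = 357.13 million years.

357.13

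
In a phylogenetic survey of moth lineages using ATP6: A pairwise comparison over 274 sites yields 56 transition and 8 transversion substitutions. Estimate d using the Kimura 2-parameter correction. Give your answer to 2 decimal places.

P = 56/274 ≈ 0.20438 and Q = 8/274 ≈ 0.029197.
Under the Kimura two-parameter model, d = −½ ln(1 − 2P − Q) − ¼ ln(1 − 2Q).
1 − 2P − Q = 0.562043, giving −½ ln(0.562043) = 0.288088.
1 − 2Q = 0.941606, giving −¼ ln(0.941606) = 0.015042.
d = 0.288088 + 0.015042 = 0.303130.

0.30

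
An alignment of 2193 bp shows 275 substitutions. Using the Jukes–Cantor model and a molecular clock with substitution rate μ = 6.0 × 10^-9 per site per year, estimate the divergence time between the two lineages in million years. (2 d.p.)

p = 275/2193 ≈ 0.125399.
d = −(3/4) ln(1 − 4p/3) = −0.75 ln(1 − 0.167199) = −0.75 ln(0.832801)
  = −0.75 × (-0.182961) = 0.137221 substitutions/site.
Under a molecular clock d = 2μt, so t = d/(2μ) = 0.137221 / (2 × 6.0 × 10^-9) = 11.44 million years.

11.44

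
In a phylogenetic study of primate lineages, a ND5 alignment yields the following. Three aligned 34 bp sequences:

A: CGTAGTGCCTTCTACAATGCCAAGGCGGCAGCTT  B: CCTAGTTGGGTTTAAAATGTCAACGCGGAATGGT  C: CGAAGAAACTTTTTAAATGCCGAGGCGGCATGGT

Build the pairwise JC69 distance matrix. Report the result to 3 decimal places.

d(A,B) = 0.535, d(A,C) = 0.423, d(B,C) = 0.477

A–B: 13/34 sites differ → p ≈ 0.382353, d = −0.75 ln(1 − 0.509804) = 0.534712 ≈ 0.535.
A–C: 11/34 sites differ → p ≈ 0.323529, d = −0.75 ln(1 − 0.431372) = 0.423397 ≈ 0.423.
B–C: 12/34 sites differ → p ≈ 0.352941, d = −0.75 ln(1 − 0.470588) = 0.476991 ≈ 0.477.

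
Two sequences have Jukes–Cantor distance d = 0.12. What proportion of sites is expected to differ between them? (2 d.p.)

p = (3/4)(1 − e^(−4d/3)) = 0.75 × (1 − e^(-0.16)) = 0.75 × (1 − 0.852144) = 0.110892.

0.11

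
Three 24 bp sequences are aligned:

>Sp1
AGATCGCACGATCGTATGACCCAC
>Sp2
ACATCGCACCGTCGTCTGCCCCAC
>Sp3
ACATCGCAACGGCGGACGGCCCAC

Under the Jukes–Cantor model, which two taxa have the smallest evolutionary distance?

Sp1–Sp2: 5/24 differ, p = 0.208, d = 0.244.
Sp1–Sp3: 8/24 differ, p = 0.333, d = 0.441.
Sp2–Sp3: 6/24 differ, p = 0.250, d = 0.304.
The smallest distance is between Sp1 and Sp2.

Sp1 and Sp2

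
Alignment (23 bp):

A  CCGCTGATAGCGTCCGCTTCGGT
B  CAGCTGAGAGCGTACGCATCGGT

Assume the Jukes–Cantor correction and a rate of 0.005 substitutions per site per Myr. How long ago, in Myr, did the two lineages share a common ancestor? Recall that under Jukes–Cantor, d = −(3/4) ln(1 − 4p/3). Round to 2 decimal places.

The sequences differ at 4 of 23 sites (2, 8, 14, 18), so p = 4/23 ≈ 0.173913.
d = −(3/4) ln(1 − 4p/3) = −0.75 ln(1 − 0.231884) = −0.75 ln(0.768116)
  = −0.75 × (-0.263815) = 0.197861 substitutions/site.
Under a molecular clock d = 2μt, so t = d/(2μ) = 0.197861 / (2 × 0.005) = 19.79 Myr.

19.79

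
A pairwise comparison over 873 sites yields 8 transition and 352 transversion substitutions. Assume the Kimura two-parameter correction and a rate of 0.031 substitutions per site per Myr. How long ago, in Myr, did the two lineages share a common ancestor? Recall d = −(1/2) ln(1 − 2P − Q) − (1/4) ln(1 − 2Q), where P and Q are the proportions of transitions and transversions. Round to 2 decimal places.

11.04

P = 8/873 ≈ 0.009164 and Q = 352/873 ≈ 0.403207.
Under the Kimura two-parameter model, d = −½ ln(1 − 2P − Q) − ¼ ln(1 − 2Q).
1 − 2P − Q = 0.578465, giving −½ ln(0.578465) = 0.273689.
1 − 2Q = 0.193586, giving −¼ ln(0.193586) = 0.410508.
d = 0.273689 + 0.410508 = 0.684197.
Under a molecular clock d = 2μt, so t = d/(2μ) = 0.684197 / (2 × 0.031) = 11.04 Myr.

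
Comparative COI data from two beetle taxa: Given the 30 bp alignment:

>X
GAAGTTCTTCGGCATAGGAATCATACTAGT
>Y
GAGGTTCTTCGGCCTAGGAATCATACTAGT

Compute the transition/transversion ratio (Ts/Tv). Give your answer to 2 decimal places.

Transitions are A↔G and C↔T; transversions are all other mismatches.
Transitions: 1. Transversions: 1.
R = 1/1 = 1.00.

1.00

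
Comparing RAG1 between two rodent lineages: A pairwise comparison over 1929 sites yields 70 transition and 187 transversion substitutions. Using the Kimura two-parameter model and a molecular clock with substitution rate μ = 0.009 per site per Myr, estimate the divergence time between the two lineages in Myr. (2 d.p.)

P = 70/1929 ≈ 0.036288 and Q = 187/1929 ≈ 0.096941.
Under the Kimura two-parameter model, d = −½ ln(1 − 2P − Q) − ¼ ln(1 − 2Q).
1 − 2P − Q = 0.830483, giving −½ ln(0.830483) = 0.092874.
1 − 2Q = 0.806118, giving −¼ ln(0.806118) = 0.053881.
d = 0.092874 + 0.053881 = 0.146755.
Under a molecular clock d = 2μt, so t = d/(2μ) = 0.146755 / (2 × 0.009) = 8.15 Myr.

8.15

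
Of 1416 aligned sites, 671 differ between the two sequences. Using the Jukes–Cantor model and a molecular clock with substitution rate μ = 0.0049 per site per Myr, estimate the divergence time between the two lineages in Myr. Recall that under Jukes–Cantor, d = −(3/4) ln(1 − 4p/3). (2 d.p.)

p = 671/1416 ≈ 0.47387.
d = −(3/4) ln(1 − 4p/3) = −0.75 ln(1 − 0.631827) = −0.75 ln(0.368173)
  = −0.75 × (-0.999202) = 0.749402 substitutions/site.
Under a molecular clock d = 2μt, so t = d/(2μ) = 0.749402 / (2 × 0.0049) = 76.47 Myr.

76.47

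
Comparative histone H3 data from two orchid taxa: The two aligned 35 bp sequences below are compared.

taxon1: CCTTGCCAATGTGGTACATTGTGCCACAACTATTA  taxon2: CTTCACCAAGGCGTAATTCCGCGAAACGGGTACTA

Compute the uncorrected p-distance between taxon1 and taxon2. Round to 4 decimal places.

0.5143

The sequences differ at 18 of 35 positions.
p = 18/35 = 0.514285… ≈ 0.5143 (to 4 d.p.).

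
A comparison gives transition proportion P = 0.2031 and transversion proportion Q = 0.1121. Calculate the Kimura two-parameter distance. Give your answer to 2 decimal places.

Under the Kimura two-parameter model, d = −½ ln(1 − 2P − Q) − ¼ ln(1 − 2Q).
1 − 2P − Q = 0.4817, giving −½ ln(0.4817) = 0.365217.
1 − 2Q = 0.7758, giving −¼ ln(0.7758) = 0.063465.
d = 0.365217 + 0.063465 = 0.428682.

0.43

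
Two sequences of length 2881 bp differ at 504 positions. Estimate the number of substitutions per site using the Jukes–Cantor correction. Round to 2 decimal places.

0.20

p = 504/2881 ≈ 0.174939.
d = −(3/4) ln(1 − 4p/3) = −0.75 ln(1 − 0.233252) = −0.75 ln(0.766748)
  = −0.75 × (-0.265597) = 0.199198 substitutions/site.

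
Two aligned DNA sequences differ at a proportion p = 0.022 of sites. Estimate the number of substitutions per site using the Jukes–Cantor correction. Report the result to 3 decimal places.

d = −(3/4) ln(1 − 4p/3) = −0.75 ln(1 − 0.029333) = −0.75 ln(0.970667)
  = −0.75 × (-0.029772) = 0.022329 substitutions/site.

0.022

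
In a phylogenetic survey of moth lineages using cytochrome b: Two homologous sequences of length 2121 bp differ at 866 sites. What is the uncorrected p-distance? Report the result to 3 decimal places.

0.408

p = 866/2121 = 0.408297… ≈ 0.408 (to 3 d.p.).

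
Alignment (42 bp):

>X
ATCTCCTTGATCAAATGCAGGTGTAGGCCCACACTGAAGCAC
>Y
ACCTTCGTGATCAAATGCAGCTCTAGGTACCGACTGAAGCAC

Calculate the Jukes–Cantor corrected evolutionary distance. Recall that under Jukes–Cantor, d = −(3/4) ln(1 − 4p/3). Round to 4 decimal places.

The sequences differ at 9 of 42 sites (2, 5, 7, 21, 23, 28, 29, 31, 32), so p = 9/42 ≈ 0.214286.
d = −(3/4) ln(1 − 4p/3) = −0.75 ln(1 − 0.285715) = −0.75 ln(0.714285)
  = −0.75 × (-0.336473) = 0.252355 substitutions/site.

0.2524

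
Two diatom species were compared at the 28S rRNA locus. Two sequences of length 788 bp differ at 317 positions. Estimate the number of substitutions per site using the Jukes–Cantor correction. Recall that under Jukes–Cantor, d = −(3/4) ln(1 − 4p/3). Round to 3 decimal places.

p = 317/788 ≈ 0.402284.
d = −(3/4) ln(1 − 4p/3) = −0.75 ln(1 − 0.536379) = −0.75 ln(0.463621)
  = −0.75 × (-0.768688) = 0.576516 substitutions/site.

0.577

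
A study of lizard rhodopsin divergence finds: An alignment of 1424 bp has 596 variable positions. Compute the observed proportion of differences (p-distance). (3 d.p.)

p = 596/1424 = 0.418539… ≈ 0.419 (to 3 d.p.).

0.419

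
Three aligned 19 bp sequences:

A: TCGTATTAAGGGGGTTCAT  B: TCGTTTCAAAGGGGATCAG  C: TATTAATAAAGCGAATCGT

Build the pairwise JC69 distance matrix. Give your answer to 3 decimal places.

d(A,B) = 0.324, d(A,C) = 0.618, d(B,C) = 0.749

A–B: 5/19 sites differ → p ≈ 0.263158, d = −0.75 ln(1 − 0.350877) = 0.324100 ≈ 0.324.
A–C: 8/19 sites differ → p ≈ 0.421053, d = −0.75 ln(1 − 0.561404) = 0.618132 ≈ 0.618.
B–C: 9/19 sites differ → p ≈ 0.473684, d = −0.75 ln(1 − 0.631579) = 0.748897 ≈ 0.749.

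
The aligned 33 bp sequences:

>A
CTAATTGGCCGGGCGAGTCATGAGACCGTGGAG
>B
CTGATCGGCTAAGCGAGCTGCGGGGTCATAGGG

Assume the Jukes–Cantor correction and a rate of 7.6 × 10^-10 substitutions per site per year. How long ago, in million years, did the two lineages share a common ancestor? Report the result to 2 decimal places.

459.65

The sequences differ at 15 of 33 sites, so p = 15/33 ≈ 0.454545.
d = −(3/4) ln(1 − 4p/3) = −0.75 ln(1 − 0.60606) = −0.75 ln(0.39394)
  = −0.75 × (-0.931557) = 0.698668 substitutions/site.
Under a molecular clock d = 2μt, so t = d/(2μ) = 0.698668 / (2 × 7.6 × 10^-10) = 459.65 million years.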